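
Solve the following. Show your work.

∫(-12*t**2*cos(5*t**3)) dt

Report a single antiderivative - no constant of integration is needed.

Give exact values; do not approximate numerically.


Step 1. Substitute u = t**3, turning ∫(-12*t**2*cos(5*t**3)) dt into ∫(-4*cos(5*u)) du: now ∫(-4*cos(5*u)) du.
Step 2. Evaluate the standard form: now -4*sin(5*u)/5.
Step 3. Substitute back u = t**3: now -4*sin(5*t**3)/5.
Answer: -4*sin(5*t**3)/5.


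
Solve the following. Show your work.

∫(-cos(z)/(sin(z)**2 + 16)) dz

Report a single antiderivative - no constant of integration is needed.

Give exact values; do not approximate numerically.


Step 1. Substitute u = sin(z), turning ∫(-cos(z)/(sin(z)**2 + 16)) dz into ∫(-1/(u**2 + 16)) du: now ∫(-1/(u**2 + 16)) du.
Step 2. Evaluate the standard form: now -atan(u/4)/4.
Step 3. Substitute back u = sin(z): now -atan(sin(z)/4)/4.
Answer: -atan(sin(z)/4)/4.


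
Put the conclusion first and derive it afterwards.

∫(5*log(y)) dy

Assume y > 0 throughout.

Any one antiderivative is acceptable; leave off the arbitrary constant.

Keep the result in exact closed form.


The answer is 5*y*log(y) - 5*y.
Step 1. Integrate ∫(5*log(y)) dy by parts with u = log(y), dv = (5) dy, so v = 5*y [assuming y > 0]: now 5*y*log(y) + ∫(-5) dy.
Step 2. Evaluate the standard form: now 5*y*log(y) - 5*y.
Answer: 5*y*log(y) - 5*y.


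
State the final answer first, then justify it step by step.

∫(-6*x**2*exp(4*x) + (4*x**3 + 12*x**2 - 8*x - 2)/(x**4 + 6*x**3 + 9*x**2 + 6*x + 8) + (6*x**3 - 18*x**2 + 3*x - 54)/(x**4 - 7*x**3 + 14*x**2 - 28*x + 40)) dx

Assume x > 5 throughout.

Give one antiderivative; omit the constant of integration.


The answer is -3*x**2*exp(4*x)/2 + 3*x*exp(4*x)/4 - 3*exp(4*x)/16 + 3*log(x - 5) + 3*log(x - 2) + 3*log(x + 2) + log(x + 4) + 3*atan(x/2)/2 - 2*atan(x).
Step 1. Rewrite: now ∫(-6*x**2*exp(4*x)) dx + ∫((4*x**3 + 12*x**2 - 8*x - 2)/(x**4 + 6*x**3 + 9*x**2 + 6*x + 8)) dx + ∫((6*x**3 - 18*x**2 + 3*x - 54)/(x**4 - 7*x**3 + 14*x**2 - 28*x + 40)) dx.
Step 2. Integrate ∫(-6*x**2*exp(4*x)) dx by parts with u = x**2, dv = (-6*exp(4*x)) dx, so v = -3*exp(4*x)/2: now -3*x**2*exp(4*x)/2 + ∫(3*x*exp(4*x)) dx + ∫((4*x**3 + 12*x**2 - 8*x - 2)/(x**4 + 6*x**3 + 9*x**2 + 6*x + 8)) dx + ∫((6*x**3 - 18*x**2 + 3*x - 54)/(x**4 - 7*x**3 + 14*x**2 - 28*x + 40)) dx.
Step 3. Integrate ∫(3*x*exp(4*x)) dx by parts with u = x, dv = (3*exp(4*x)) dx, so v = 3*exp(4*x)/4: now -3*x**2*exp(4*x)/2 + 3*x*exp(4*x)/4 + ∫((4*x**3 + 12*x**2 - 8*x - 2)/(x**4 + 6*x**3 + 9*x**2 + 6*x + 8)) dx + ∫((6*x**3 - 18*x**2 + 3*x - 54)/(x**4 - 7*x**3 + 14*x**2 - 28*x + 40)) dx + ∫(-3*exp(4*x)/4) dx.
Step 4. Evaluate the standard form: now -3*x**2*exp(4*x)/2 + 3*x*exp(4*x)/4 - 3*exp(4*x)/16 + ∫((4*x**3 + 12*x**2 - 8*x - 2)/(x**4 + 6*x**3 + 9*x**2 + 6*x + 8)) dx + ∫((6*x**3 - 18*x**2 + 3*x - 54)/(x**4 - 7*x**3 + 14*x**2 - 28*x + 40)) dx.
Step 5. Decompose ∫((6*x**3 - 18*x**2 + 3*x - 54)/(x**4 - 7*x**3 + 14*x**2 - 28*x + 40)) dx by partial fractions, (6*x**3 - 18*x**2 + 3*x - 54)/(x**4 - 7*x**3 + 14*x**2 - 28*x + 40) = 3/(x**2 + 4) + 3/(x - 2) + 3/(x - 5): now -3*x**2*exp(4*x)/2 + 3*x*exp(4*x)/4 - 3*exp(4*x)/16 + ∫((4*x**3 + 12*x**2 - 8*x - 2)/(x**4 + 6*x**3 + 9*x**2 + 6*x + 8)) dx + ∫(3/(x - 5)) dx + ∫(3/(x - 2)) dx + ∫(3/(x**2 + 4)) dx.
Step 6. Evaluate the standard form [assuming x > 5]: now -3*x**2*exp(4*x)/2 + 3*x*exp(4*x)/4 - 3*exp(4*x)/16 + 3*log(x - 5) + ∫((4*x**3 + 12*x**2 - 8*x - 2)/(x**4 + 6*x**3 + 9*x**2 + 6*x + 8)) dx + ∫(3/(x - 2)) dx + ∫(3/(x**2 + 4)) dx.
Step 7. Evaluate the standard form [assuming x > 2]: now -3*x**2*exp(4*x)/2 + 3*x*exp(4*x)/4 - 3*exp(4*x)/16 + 3*log(x - 5) + 3*log(x - 2) + ∫((4*x**3 + 12*x**2 - 8*x - 2)/(x**4 + 6*x**3 + 9*x**2 + 6*x + 8)) dx + ∫(3/(x**2 + 4)) dx.
Step 8. Evaluate the standard form: now -3*x**2*exp(4*x)/2 + 3*x*exp(4*x)/4 - 3*exp(4*x)/16 + 3*log(x - 5) + 3*log(x - 2) + 3*atan(x/2)/2 + ∫((4*x**3 + 12*x**2 - 8*x - 2)/(x**4 + 6*x**3 + 9*x**2 + 6*x + 8)) dx.
Step 9. Decompose ∫((4*x**3 + 12*x**2 - 8*x - 2)/(x**4 + 6*x**3 + 9*x**2 + 6*x + 8)) dx by partial fractions, (4*x**3 + 12*x**2 - 8*x - 2)/(x**4 + 6*x**3 + 9*x**2 + 6*x + 8) = -2/(x**2 + 1) + 1/(x + 4) + 3/(x + 2): now -3*x**2*exp(4*x)/2 + 3*x*exp(4*x)/4 - 3*exp(4*x)/16 + 3*log(x - 5) + 3*log(x - 2) + 3*atan(x/2)/2 + ∫(3/(x + 2)) dx + ∫(1/(x + 4)) dx + ∫(-2/(x**2 + 1)) dx.
Step 10. Evaluate the standard form [assuming x > -4]: now -3*x**2*exp(4*x)/2 + 3*x*exp(4*x)/4 - 3*exp(4*x)/16 + 3*log(x - 5) + 3*log(x - 2) + log(x + 4) + 3*atan(x/2)/2 + ∫(3/(x + 2)) dx + ∫(-2/(x**2 + 1)) dx.
Step 11. Evaluate the standard form [assuming x > -2]: now -3*x**2*exp(4*x)/2 + 3*x*exp(4*x)/4 - 3*exp(4*x)/16 + 3*log(x - 5) + 3*log(x - 2) + 3*log(x + 2) + log(x + 4) + 3*atan(x/2)/2 + ∫(-2/(x**2 + 1)) dx.
Step 12. Evaluate the standard form: now -3*x**2*exp(4*x)/2 + 3*x*exp(4*x)/4 - 3*exp(4*x)/16 + 3*log(x - 5) + 3*log(x - 2) + 3*log(x + 2) + log(x + 4) + 3*atan(x/2)/2 - 2*atan(x).
Answer: -3*x**2*exp(4*x)/2 + 3*x*exp(4*x)/4 - 3*exp(4*x)/16 + 3*log(x - 5) + 3*log(x - 2) + 3*log(x + 2) + log(x + 4) + 3*atan(x/2)/2 - 2*atan(x).


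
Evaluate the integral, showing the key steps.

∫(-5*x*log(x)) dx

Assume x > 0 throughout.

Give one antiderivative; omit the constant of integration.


Step 1. Integrate ∫(-5*x*log(x)) dx by parts with u = log(x), dv = (-5*x) dx, so v = -5*x**2/2 [assuming x > 0]: now -5*x**2*log(x)/2 + ∫(5*x/2) dx.
Step 2. Evaluate the standard form: now -5*x**2*log(x)/2 + 5*x**2/4.
Answer: -5*x**2*log(x)/2 + 5*x**2/4.


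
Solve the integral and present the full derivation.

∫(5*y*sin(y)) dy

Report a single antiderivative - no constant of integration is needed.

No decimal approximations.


Step 1. Integrate ∫(5*y*sin(y)) dy by parts with u = y, dv = (5*sin(y)) dy, so v = -5*cos(y): now -5*y*cos(y) + ∫(5*cos(y)) dy.
Step 2. Evaluate the standard form: now -5*y*cos(y) + 5*sin(y).
Answer: -5*y*cos(y) + 5*sin(y).


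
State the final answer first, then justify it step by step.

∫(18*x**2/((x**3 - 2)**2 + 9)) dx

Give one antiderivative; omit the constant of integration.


The answer is 2*atan(x**3/3 - 2/3).
Step 1. Substitute u = x**3 - 2, turning ∫(18*x**2/((x**3 - 2)**2 + 9)) dx into ∫(6/(u**2 + 9)) du: now ∫(6/(u**2 + 9)) du.
Step 2. Evaluate the standard form: now 2*atan(u/3).
Step 3. Substitute back u = x**3 - 2: now 2*atan(x**3/3 - 2/3).
Answer: 2*atan(x**3/3 - 2/3).


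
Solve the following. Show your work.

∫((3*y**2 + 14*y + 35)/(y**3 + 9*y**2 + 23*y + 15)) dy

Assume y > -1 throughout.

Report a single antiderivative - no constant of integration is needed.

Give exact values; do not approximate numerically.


Step 1. Decompose ∫((3*y**2 + 14*y + 35)/(y**3 + 9*y**2 + 23*y + 15)) dy by partial fractions, (3*y**2 + 14*y + 35)/(y**3 + 9*y**2 + 23*y + 15) = 5/(y + 5) - 5/(y + 3) + 3/(y + 1): now ∫(3/(y + 1)) dy + ∫(-5/(y + 3)) dy + ∫(5/(y + 5)) dy.
Step 2. Evaluate the standard form [assuming y > -3]: now -5*log(y + 3) + ∫(3/(y + 1)) dy + ∫(5/(y + 5)) dy.
Step 3. Evaluate the standard form [assuming y > -1]: now 3*log(y + 1) - 5*log(y + 3) + ∫(5/(y + 5)) dy.
Step 4. Evaluate the standard form [assuming y > -5]: now 3*log(y + 1) - 5*log(y + 3) + 5*log(y + 5).
Answer: 3*log(y + 1) - 5*log(y + 3) + 5*log(y + 5).


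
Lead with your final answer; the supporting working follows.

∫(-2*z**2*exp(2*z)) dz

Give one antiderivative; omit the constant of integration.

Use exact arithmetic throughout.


The answer is -z**2*exp(2*z) + z*exp(2*z) - exp(2*z)/2.
Step 1. Integrate ∫(-2*z**2*exp(2*z)) dz by parts with u = z**2, dv = (-2*exp(2*z)) dz, so v = -exp(2*z): now -z**2*exp(2*z) + ∫(2*z*exp(2*z)) dz.
Step 2. Integrate ∫(2*z*exp(2*z)) dz by parts with u = z, dv = (2*exp(2*z)) dz, so v = exp(2*z): now -z**2*exp(2*z) + z*exp(2*z) + ∫(-exp(2*z)) dz.
Step 3. Evaluate the standard form: now -z**2*exp(2*z) + z*exp(2*z) - exp(2*z)/2.
Answer: -z**2*exp(2*z) + z*exp(2*z) - exp(2*z)/2.


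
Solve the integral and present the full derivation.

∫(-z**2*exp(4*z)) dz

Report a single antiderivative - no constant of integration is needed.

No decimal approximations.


Step 1. Integrate ∫(-z**2*exp(4*z)) dz by parts with u = z**2, dv = (-exp(4*z)) dz, so v = -exp(4*z)/4: now -z**2*exp(4*z)/4 + ∫(z*exp(4*z)/2) dz.
Step 2. Integrate ∫(z*exp(4*z)/2) dz by parts with u = z, dv = (exp(4*z)/2) dz, so v = exp(4*z)/8: now -z**2*exp(4*z)/4 + z*exp(4*z)/8 + ∫(-exp(4*z)/8) dz.
Step 3. Evaluate the standard form: now -z**2*exp(4*z)/4 + z*exp(4*z)/8 - exp(4*z)/32.
Answer: -z**2*exp(4*z)/4 + z*exp(4*z)/8 - exp(4*z)/32.


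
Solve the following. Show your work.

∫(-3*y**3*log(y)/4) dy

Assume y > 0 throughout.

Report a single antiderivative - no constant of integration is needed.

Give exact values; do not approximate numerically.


Step 1. Integrate ∫(-3*y**3*log(y)/4) dy by parts with u = log(y), dv = (-3*y**3/4) dy, so v = -3*y**4/16 [assuming y > 0]: now -3*y**4*log(y)/16 + ∫(3*y**3/16) dy.
Step 2. Evaluate the standard form: now -3*y**4*log(y)/16 + 3*y**4/64.
Answer: -3*y**4*log(y)/16 + 3*y**4/64.


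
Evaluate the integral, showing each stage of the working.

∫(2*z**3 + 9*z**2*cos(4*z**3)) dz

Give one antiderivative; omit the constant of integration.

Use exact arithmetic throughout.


Step 1. Rewrite: now ∫(2*z**3) dz + ∫(9*z**2*cos(4*z**3)) dz.
Step 2. Substitute u = z**3, turning ∫(9*z**2*cos(4*z**3)) dz into ∫(3*cos(4*u)) du: now ∫(2*z**3) dz + ∫(3*cos(4*u)) du.
Step 3. Evaluate the standard form: now 3*sin(4*u)/4 + ∫(2*z**3) dz.
Step 4. Substitute back u = z**3: now 3*sin(4*z**3)/4 + ∫(2*z**3) dz.
Step 5. Evaluate the standard form: now z**4/2 + 3*sin(4*z**3)/4.
Answer: z**4/2 + 3*sin(4*z**3)/4.


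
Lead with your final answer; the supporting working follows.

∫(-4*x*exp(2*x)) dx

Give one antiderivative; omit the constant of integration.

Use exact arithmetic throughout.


The answer is -2*x*exp(2*x) + exp(2*x).
Step 1. Integrate ∫(-4*x*exp(2*x)) dx by parts with u = x, dv = (-4*exp(2*x)) dx, so v = -2*exp(2*x): now -2*x*exp(2*x) + ∫(2*exp(2*x)) dx.
Step 2. Evaluate the standard form: now -2*x*exp(2*x) + exp(2*x).
Answer: -2*x*exp(2*x) + exp(2*x).


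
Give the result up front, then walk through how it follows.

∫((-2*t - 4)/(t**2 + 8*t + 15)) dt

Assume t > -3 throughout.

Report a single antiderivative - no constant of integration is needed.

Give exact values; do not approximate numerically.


The answer is log(t + 3) - 3*log(t + 5).
Step 1. Decompose ∫((-2*t - 4)/(t**2 + 8*t + 15)) dt by partial fractions, (-2*t - 4)/(t**2 + 8*t + 15) = -3/(t + 5) + 1/(t + 3): now ∫(1/(t + 3)) dt + ∫(-3/(t + 5)) dt.
Step 2. Evaluate the standard form [assuming t > -5]: now -3*log(t + 5) + ∫(1/(t + 3)) dt.
Step 3. Evaluate the standard form [assuming t > -3]: now log(t + 3) - 3*log(t + 5).
Answer: log(t + 3) - 3*log(t + 5).


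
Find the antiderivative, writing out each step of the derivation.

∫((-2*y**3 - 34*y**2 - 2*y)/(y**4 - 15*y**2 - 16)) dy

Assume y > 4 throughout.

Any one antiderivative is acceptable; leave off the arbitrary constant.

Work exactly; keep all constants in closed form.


Step 1. Decompose ∫((-2*y**3 - 34*y**2 - 2*y)/(y**4 - 15*y**2 - 16)) dy by partial fractions, (-2*y**3 - 34*y**2 - 2*y)/(y**4 - 15*y**2 - 16) = -2/(y**2 + 1) + 3/(y + 4) - 5/(y - 4): now ∫(-5/(y - 4)) dy + ∫(3/(y + 4)) dy + ∫(-2/(y**2 + 1)) dy.
Step 2. Evaluate the standard form [assuming y > 4]: now -5*log(y - 4) + ∫(3/(y + 4)) dy + ∫(-2/(y**2 + 1)) dy.
Step 3. Evaluate the standard form [assuming y > -4]: now -5*log(y - 4) + 3*log(y + 4) + ∫(-2/(y**2 + 1)) dy.
Step 4. Evaluate the standard form: now -5*log(y - 4) + 3*log(y + 4) - 2*atan(y).
Answer: -5*log(y - 4) + 3*log(y + 4) - 2*atan(y).


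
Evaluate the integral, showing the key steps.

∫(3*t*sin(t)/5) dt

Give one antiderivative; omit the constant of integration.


Step 1. Integrate ∫(3*t*sin(t)/5) dt by parts with u = t, dv = (3*sin(t)/5) dt, so v = -3*cos(t)/5: now -3*t*cos(t)/5 + ∫(3*cos(t)/5) dt.
Step 2. Evaluate the standard form: now -3*t*cos(t)/5 + 3*sin(t)/5.
Answer: -3*t*cos(t)/5 + 3*sin(t)/5.


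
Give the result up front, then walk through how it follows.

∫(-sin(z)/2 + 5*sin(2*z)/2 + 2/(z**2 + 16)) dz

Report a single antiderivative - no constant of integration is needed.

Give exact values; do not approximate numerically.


The answer is cos(z)/2 - 5*cos(2*z)/4 + atan(z/4)/2.
Step 1. Rewrite: now ∫(2/(z**2 + 16)) dz + ∫(-sin(z)/2) dz + ∫(5*sin(2*z)/2) dz.
Step 2. Evaluate the standard form: now atan(z/4)/2 + ∫(-sin(z)/2) dz + ∫(5*sin(2*z)/2) dz.
Step 3. Evaluate the standard form: now cos(z)/2 + atan(z/4)/2 + ∫(5*sin(2*z)/2) dz.
Step 4. Evaluate the standard form: now cos(z)/2 - 5*cos(2*z)/4 + atan(z/4)/2.
Answer: cos(z)/2 - 5*cos(2*z)/4 + atan(z/4)/2.


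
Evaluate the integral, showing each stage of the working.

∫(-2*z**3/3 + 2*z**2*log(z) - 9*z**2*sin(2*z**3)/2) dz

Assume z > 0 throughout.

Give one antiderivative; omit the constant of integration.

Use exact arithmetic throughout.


Step 1. Rewrite: now ∫(-2*z**3/3) dz + ∫(2*z**2*log(z)) dz + ∫(-9*z**2*sin(2*z**3)/2) dz.
Step 2. Evaluate the standard form: now -z**4/6 + ∫(2*z**2*log(z)) dz + ∫(-9*z**2*sin(2*z**3)/2) dz.
Step 3. Substitute u = z**3, turning ∫(-9*z**2*sin(2*z**3)/2) dz into ∫(-3*sin(2*u)/2) du: now -z**4/6 + ∫(2*z**2*log(z)) dz + ∫(-3*sin(2*u)/2) du.
Step 4. Evaluate the standard form: now -z**4/6 + 3*cos(2*u)/4 + ∫(2*z**2*log(z)) dz.
Step 5. Substitute back u = z**3: now -z**4/6 + 3*cos(2*z**3)/4 + ∫(2*z**2*log(z)) dz.
Step 6. Integrate ∫(2*z**2*log(z)) dz by parts with u = log(z), dv = (2*z**2) dz, so v = 2*z**3/3 [assuming z > 0]: now -z**4/6 + 2*z**3*log(z)/3 + 3*cos(2*z**3)/4 + ∫(-2*z**2/3) dz.
Step 7. Evaluate the standard form: now -z**4/6 + 2*z**3*log(z)/3 - 2*z**3/9 + 3*cos(2*z**3)/4.
Answer: -z**4/6 + 2*z**3*log(z)/3 - 2*z**3/9 + 3*cos(2*z**3)/4.


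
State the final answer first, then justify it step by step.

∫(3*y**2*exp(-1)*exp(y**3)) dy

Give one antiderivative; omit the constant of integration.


The answer is exp(y**3 - 1).
Step 1. Substitute u = y**3 - 1, turning ∫(3*y**2*exp(-1)*exp(y**3)) dy into ∫(exp(u)) du: now ∫(exp(u)) du.
Step 2. Evaluate the standard form: now exp(u).
Step 3. Substitute back u = y**3 - 1: now exp(y**3 - 1).
Answer: exp(y**3 - 1).


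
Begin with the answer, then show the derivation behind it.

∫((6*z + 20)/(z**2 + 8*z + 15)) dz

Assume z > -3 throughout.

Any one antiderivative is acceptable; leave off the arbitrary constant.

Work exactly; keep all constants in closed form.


The answer is log(z + 3) + 5*log(z + 5).
Step 1. Decompose ∫((6*z + 20)/(z**2 + 8*z + 15)) dz by partial fractions, (6*z + 20)/(z**2 + 8*z + 15) = 5/(z + 5) + 1/(z + 3): now ∫(1/(z + 3)) dz + ∫(5/(z + 5)) dz.
Step 2. Evaluate the standard form [assuming z > -5]: now 5*log(z + 5) + ∫(1/(z + 3)) dz.
Step 3. Evaluate the standard form [assuming z > -3]: now log(z + 3) + 5*log(z + 5).
Answer: log(z + 3) + 5*log(z + 5).


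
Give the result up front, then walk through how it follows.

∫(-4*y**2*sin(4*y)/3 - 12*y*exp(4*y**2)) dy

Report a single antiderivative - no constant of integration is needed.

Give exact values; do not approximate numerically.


The answer is y**2*cos(4*y)/3 - y*sin(4*y)/6 - 3*exp(4*y**2)/2 - cos(4*y)/24.
Step 1. Rewrite: now ∫(-12*y*exp(4*y**2)) dy + ∫(-4*y**2*sin(4*y)/3) dy.
Step 2. Substitute u = y**2, turning ∫(-12*y*exp(4*y**2)) dy into ∫(-6*exp(4*u)) du: now ∫(-4*y**2*sin(4*y)/3) dy + ∫(-6*exp(4*u)) du.
Step 3. Evaluate the standard form: now -3*exp(4*u)/2 + ∫(-4*y**2*sin(4*y)/3) dy.
Step 4. Substitute back u = y**2: now -3*exp(4*y**2)/2 + ∫(-4*y**2*sin(4*y)/3) dy.
Step 5. Integrate ∫(-4*y**2*sin(4*y)/3) dy by parts with u = y**2, dv = (-4*sin(4*y)/3) dy, so v = cos(4*y)/3: now y**2*cos(4*y)/3 - 3*exp(4*y**2)/2 + ∫(-2*y*cos(4*y)/3) dy.
Step 6. Integrate ∫(-2*y*cos(4*y)/3) dy by parts with u = y, dv = (-2*cos(4*y)/3) dy, so v = -sin(4*y)/6: now y**2*cos(4*y)/3 - y*sin(4*y)/6 - 3*exp(4*y**2)/2 + ∫(sin(4*y)/6) dy.
Step 7. Evaluate the standard form: now y**2*cos(4*y)/3 - y*sin(4*y)/6 - 3*exp(4*y**2)/2 - cos(4*y)/24.
Answer: y**2*cos(4*y)/3 - y*sin(4*y)/6 - 3*exp(4*y**2)/2 - cos(4*y)/24.


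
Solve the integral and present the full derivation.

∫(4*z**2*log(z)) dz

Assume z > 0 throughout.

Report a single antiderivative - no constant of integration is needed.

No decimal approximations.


Step 1. Integrate ∫(4*z**2*log(z)) dz by parts with u = log(z), dv = (4*z**2) dz, so v = 4*z**3/3 [assuming z > 0]: now 4*z**3*log(z)/3 + ∫(-4*z**2/3) dz.
Step 2. Evaluate the standard form: now 4*z**3*log(z)/3 - 4*z**3/9.
Answer: 4*z**3*log(z)/3 - 4*z**3/9.


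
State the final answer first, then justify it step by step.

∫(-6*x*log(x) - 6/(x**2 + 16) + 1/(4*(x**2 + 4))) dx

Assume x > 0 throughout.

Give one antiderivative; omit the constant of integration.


The answer is -3*x**2*log(x) + 3*x**2/2 - 3*atan(x/4)/2 + atan(x/2)/8.
Step 1. Rewrite: now ∫(-6*x*log(x)) dx + ∫(1/(4*(x**2 + 4))) dx + ∫(-6/(x**2 + 16)) dx.
Step 2. Evaluate the standard form: now -3*atan(x/4)/2 + ∫(-6*x*log(x)) dx + ∫(1/(4*(x**2 + 4))) dx.
Step 3. Evaluate the standard form: now -3*atan(x/4)/2 + atan(x/2)/8 + ∫(-6*x*log(x)) dx.
Step 4. Integrate ∫(-6*x*log(x)) dx by parts with u = log(x), dv = (-6*x) dx, so v = -3*x**2 [assuming x > 0]: now -3*x**2*log(x) - 3*atan(x/4)/2 + atan(x/2)/8 + ∫(3*x) dx.
Step 5. Evaluate the standard form: now -3*x**2*log(x) + 3*x**2/2 - 3*atan(x/4)/2 + atan(x/2)/8.
Answer: -3*x**2*log(x) + 3*x**2/2 - 3*atan(x/4)/2 + atan(x/2)/8.


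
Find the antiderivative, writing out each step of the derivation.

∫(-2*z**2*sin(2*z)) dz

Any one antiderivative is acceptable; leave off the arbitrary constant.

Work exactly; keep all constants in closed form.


Step 1. Integrate ∫(-2*z**2*sin(2*z)) dz by parts with u = z**2, dv = (-2*sin(2*z)) dz, so v = cos(2*z): now z**2*cos(2*z) + ∫(-2*z*cos(2*z)) dz.
Step 2. Integrate ∫(-2*z*cos(2*z)) dz by parts with u = z, dv = (-2*cos(2*z)) dz, so v = -sin(2*z): now z**2*cos(2*z) - z*sin(2*z) + ∫(sin(2*z)) dz.
Step 3. Evaluate the standard form: now z**2*cos(2*z) - z*sin(2*z) - cos(2*z)/2.
Answer: z**2*cos(2*z) - z*sin(2*z) - cos(2*z)/2.


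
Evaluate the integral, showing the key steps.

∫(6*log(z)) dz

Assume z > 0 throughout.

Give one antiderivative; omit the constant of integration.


Step 1. Integrate ∫(6*log(z)) dz by parts with u = log(z), dv = (6) dz, so v = 6*z [assuming z > 0]: now 6*z*log(z) + ∫(-6) dz.
Step 2. Evaluate the standard form: now 6*z*log(z) - 6*z.
Answer: 6*z*log(z) - 6*z.


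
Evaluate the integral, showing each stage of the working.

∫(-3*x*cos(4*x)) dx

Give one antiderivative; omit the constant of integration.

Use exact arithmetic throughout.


Step 1. Integrate ∫(-3*x*cos(4*x)) dx by parts with u = x, dv = (-3*cos(4*x)) dx, so v = -3*sin(4*x)/4: now -3*x*sin(4*x)/4 + ∫(3*sin(4*x)/4) dx.
Step 2. Evaluate the standard form: now -3*x*sin(4*x)/4 - 3*cos(4*x)/16.
Answer: -3*x*sin(4*x)/4 - 3*cos(4*x)/16.


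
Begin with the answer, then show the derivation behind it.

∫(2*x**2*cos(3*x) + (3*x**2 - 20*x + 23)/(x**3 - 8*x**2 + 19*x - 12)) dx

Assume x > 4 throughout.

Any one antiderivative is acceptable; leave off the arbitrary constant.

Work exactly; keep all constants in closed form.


The answer is 2*x**2*sin(3*x)/3 + 4*x*cos(3*x)/9 - 3*log(x - 4) + 5*log(x - 3) + log(x - 1) - 4*sin(3*x)/27.
Step 1. Rewrite: now ∫(2*x**2*cos(3*x)) dx + ∫((3*x**2 - 20*x + 23)/(x**3 - 8*x**2 + 19*x - 12)) dx.
Step 2. Decompose ∫((3*x**2 - 20*x + 23)/(x**3 - 8*x**2 + 19*x - 12)) dx by partial fractions, (3*x**2 - 20*x + 23)/(x**3 - 8*x**2 + 19*x - 12) = 1/(x - 1) + 5/(x - 3) - 3/(x - 4): now ∫(2*x**2*cos(3*x)) dx + ∫(-3/(x - 4)) dx + ∫(5/(x - 3)) dx + ∫(1/(x - 1)) dx.
Step 3. Evaluate the standard form [assuming x > 4]: now -3*log(x - 4) + ∫(2*x**2*cos(3*x)) dx + ∫(5/(x - 3)) dx + ∫(1/(x - 1)) dx.
Step 4. Evaluate the standard form [assuming x > 3]: now -3*log(x - 4) + 5*log(x - 3) + ∫(2*x**2*cos(3*x)) dx + ∫(1/(x - 1)) dx.
Step 5. Evaluate the standard form [assuming x > 1]: now -3*log(x - 4) + 5*log(x - 3) + log(x - 1) + ∫(2*x**2*cos(3*x)) dx.
Step 6. Integrate ∫(2*x**2*cos(3*x)) dx by parts with u = x**2, dv = (2*cos(3*x)) dx, so v = 2*sin(3*x)/3: now 2*x**2*sin(3*x)/3 - 3*log(x - 4) + 5*log(x - 3) + log(x - 1) + ∫(-4*x*sin(3*x)/3) dx.
Step 7. Integrate ∫(-4*x*sin(3*x)/3) dx by parts with u = x, dv = (-4*sin(3*x)/3) dx, so v = 4*cos(3*x)/9: now 2*x**2*sin(3*x)/3 + 4*x*cos(3*x)/9 - 3*log(x - 4) + 5*log(x - 3) + log(x - 1) + ∫(-4*cos(3*x)/9) dx.
Step 8. Evaluate the standard form: now 2*x**2*sin(3*x)/3 + 4*x*cos(3*x)/9 - 3*log(x - 4) + 5*log(x - 3) + log(x - 1) - 4*sin(3*x)/27.
Answer: 2*x**2*sin(3*x)/3 + 4*x*cos(3*x)/9 - 3*log(x - 4) + 5*log(x - 3) + log(x - 1) - 4*sin(3*x)/27.


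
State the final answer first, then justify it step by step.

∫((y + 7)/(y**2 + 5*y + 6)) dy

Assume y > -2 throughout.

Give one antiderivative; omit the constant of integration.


The answer is 5*log(y + 2) - 4*log(y + 3).
Step 1. Decompose ∫((y + 7)/(y**2 + 5*y + 6)) dy by partial fractions, (y + 7)/(y**2 + 5*y + 6) = -4/(y + 3) + 5/(y + 2): now ∫(5/(y + 2)) dy + ∫(-4/(y + 3)) dy.
Step 2. Evaluate the standard form [assuming y > -2]: now 5*log(y + 2) + ∫(-4/(y + 3)) dy.
Step 3. Evaluate the standard form [assuming y > -3]: now 5*log(y + 2) - 4*log(y + 3).
Answer: 5*log(y + 2) - 4*log(y + 3).


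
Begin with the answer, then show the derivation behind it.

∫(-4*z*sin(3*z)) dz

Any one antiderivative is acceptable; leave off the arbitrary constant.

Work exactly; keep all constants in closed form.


The answer is 4*z*cos(3*z)/3 - 4*sin(3*z)/9.
Step 1. Integrate ∫(-4*z*sin(3*z)) dz by parts with u = z, dv = (-4*sin(3*z)) dz, so v = 4*cos(3*z)/3: now 4*z*cos(3*z)/3 + ∫(-4*cos(3*z)/3) dz.
Step 2. Evaluate the standard form: now 4*z*cos(3*z)/3 - 4*sin(3*z)/9.
Answer: 4*z*cos(3*z)/3 - 4*sin(3*z)/9.


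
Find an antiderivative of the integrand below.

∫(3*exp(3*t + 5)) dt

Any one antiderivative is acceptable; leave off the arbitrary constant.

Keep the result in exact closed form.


Answer: exp(3*t + 5).


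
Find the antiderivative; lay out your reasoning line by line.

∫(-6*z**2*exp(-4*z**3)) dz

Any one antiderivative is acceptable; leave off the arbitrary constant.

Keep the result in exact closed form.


Step 1. Substitute u = z**3, turning ∫(-6*z**2*exp(-4*z**3)) dz into ∫(-2*exp(-4*u)) du: now ∫(-2*exp(-4*u)) du.
Step 2. Evaluate the standard form: now exp(-4*u)/2.
Step 3. Substitute back u = z**3: now exp(-4*z**3)/2.
Answer: exp(-4*z**3)/2.


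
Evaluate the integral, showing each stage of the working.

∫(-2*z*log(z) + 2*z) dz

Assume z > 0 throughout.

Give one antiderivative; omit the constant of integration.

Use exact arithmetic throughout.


Step 1. Rewrite: now ∫(2*z) dz + ∫(-2*z*log(z)) dz.
Step 2. Integrate ∫(-2*z*log(z)) dz by parts with u = log(z), dv = (-2*z) dz, so v = -z**2 [assuming z > 0]: now -z**2*log(z) + ∫(z) dz + ∫(2*z) dz.
Step 3. Evaluate the standard form: now -z**2*log(z) + z**2/2 + ∫(2*z) dz.
Step 4. Evaluate the standard form: now -z**2*log(z) + 3*z**2/2.
Answer: -z**2*log(z) + 3*z**2/2.


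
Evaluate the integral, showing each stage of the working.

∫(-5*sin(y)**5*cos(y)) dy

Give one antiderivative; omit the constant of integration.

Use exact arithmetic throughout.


Step 1. Substitute u = sin(y), turning ∫(-5*sin(y)**5*cos(y)) dy into ∫(-5*u**5) du: now ∫(-5*u**5) du.
Step 2. Evaluate the standard form: now -5*u**6/6.
Step 3. Substitute back u = sin(y): now -5*sin(y)**6/6.
Answer: -5*sin(y)**6/6.


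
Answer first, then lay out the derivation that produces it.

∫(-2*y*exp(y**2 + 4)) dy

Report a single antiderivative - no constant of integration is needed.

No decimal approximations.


The answer is -exp(y**2 + 4).
Step 1. Substitute u = y**2 + 4, turning ∫(-2*y*exp(y**2 + 4)) dy into ∫(-exp(u)) du: now ∫(-exp(u)) du.
Step 2. Evaluate the standard form: now -exp(u).
Step 3. Substitute back u = y**2 + 4: now -exp(y**2 + 4).
Answer: -exp(y**2 + 4).


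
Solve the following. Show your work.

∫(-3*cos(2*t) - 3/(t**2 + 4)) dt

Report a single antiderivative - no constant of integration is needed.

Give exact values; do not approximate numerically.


Step 1. Rewrite: now ∫(-3/(t**2 + 4)) dt + ∫(-3*cos(2*t)) dt.
Step 2. Evaluate the standard form: now -3*atan(t/2)/2 + ∫(-3*cos(2*t)) dt.
Step 3. Evaluate the standard form: now -3*sin(2*t)/2 - 3*atan(t/2)/2.
Answer: -3*sin(2*t)/2 - 3*atan(t/2)/2.


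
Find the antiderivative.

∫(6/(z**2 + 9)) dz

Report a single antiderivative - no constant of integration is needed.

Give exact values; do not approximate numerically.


Answer: 2*atan(z/3).


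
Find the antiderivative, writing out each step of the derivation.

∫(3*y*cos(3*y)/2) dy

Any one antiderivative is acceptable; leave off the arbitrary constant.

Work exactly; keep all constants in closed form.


Step 1. Integrate ∫(3*y*cos(3*y)/2) dy by parts with u = y, dv = (3*cos(3*y)/2) dy, so v = sin(3*y)/2: now y*sin(3*y)/2 + ∫(-sin(3*y)/2) dy.
Step 2. Evaluate the standard form: now y*sin(3*y)/2 + cos(3*y)/6.
Answer: y*sin(3*y)/2 + cos(3*y)/6.


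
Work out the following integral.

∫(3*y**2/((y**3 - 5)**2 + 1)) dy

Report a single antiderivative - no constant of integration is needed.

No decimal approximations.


Answer: atan(y**3 - 5).


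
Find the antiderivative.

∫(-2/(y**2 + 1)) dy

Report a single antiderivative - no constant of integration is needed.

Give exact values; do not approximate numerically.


Answer: -2*atan(y).


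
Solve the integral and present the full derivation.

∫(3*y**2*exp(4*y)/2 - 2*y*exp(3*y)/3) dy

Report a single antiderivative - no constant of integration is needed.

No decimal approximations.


Step 1. Rewrite: now ∫(-2*y*exp(3*y)/3) dy + ∫(3*y**2*exp(4*y)/2) dy.
Step 2. Integrate ∫(-2*y*exp(3*y)/3) dy by parts with u = y, dv = (-2*exp(3*y)/3) dy, so v = -2*exp(3*y)/9: now -2*y*exp(3*y)/9 + ∫(3*y**2*exp(4*y)/2) dy + ∫(2*exp(3*y)/9) dy.
Step 3. Evaluate the standard form: now -2*y*exp(3*y)/9 + 2*exp(3*y)/27 + ∫(3*y**2*exp(4*y)/2) dy.
Step 4. Integrate ∫(3*y**2*exp(4*y)/2) dy by parts with u = y**2, dv = (3*exp(4*y)/2) dy, so v = 3*exp(4*y)/8: now 3*y**2*exp(4*y)/8 - 2*y*exp(3*y)/9 + 2*exp(3*y)/27 + ∫(-3*y*exp(4*y)/4) dy.
Step 5. Integrate ∫(-3*y*exp(4*y)/4) dy by parts with u = y, dv = (-3*exp(4*y)/4) dy, so v = -3*exp(4*y)/16: now 3*y**2*exp(4*y)/8 - 3*y*exp(4*y)/16 - 2*y*exp(3*y)/9 + 2*exp(3*y)/27 + ∫(3*exp(4*y)/16) dy.
Step 6. Evaluate the standard form: now 3*y**2*exp(4*y)/8 - 3*y*exp(4*y)/16 - 2*y*exp(3*y)/9 + 3*exp(4*y)/64 + 2*exp(3*y)/27.
Answer: 3*y**2*exp(4*y)/8 - 3*y*exp(4*y)/16 - 2*y*exp(3*y)/9 + 3*exp(4*y)/64 + 2*exp(3*y)/27.


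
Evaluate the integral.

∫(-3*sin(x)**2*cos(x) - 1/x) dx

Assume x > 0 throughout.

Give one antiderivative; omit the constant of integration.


Answer: -log(x) - sin(x)**3.


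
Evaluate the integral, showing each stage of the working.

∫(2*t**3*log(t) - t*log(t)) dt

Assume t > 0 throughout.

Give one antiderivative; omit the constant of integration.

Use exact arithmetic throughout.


Step 1. Rewrite: now ∫(-t*log(t)) dt + ∫(2*t**3*log(t)) dt.
Step 2. Integrate ∫(2*t**3*log(t)) dt by parts with u = log(t), dv = (2*t**3) dt, so v = t**4/2 [assuming t > 0]: now t**4*log(t)/2 + ∫(-t**3/2) dt + ∫(-t*log(t)) dt.
Step 3. Evaluate the standard form: now t**4*log(t)/2 - t**4/8 + ∫(-t*log(t)) dt.
Step 4. Integrate ∫(-t*log(t)) dt by parts with u = log(t), dv = (-t) dt, so v = -t**2/2 [assuming t > 0]: now t**4*log(t)/2 - t**4/8 - t**2*log(t)/2 + ∫(t/2) dt.
Step 5. Evaluate the standard form: now t**4*log(t)/2 - t**4/8 - t**2*log(t)/2 + t**2/4.
Answer: t**4*log(t)/2 - t**4/8 - t**2*log(t)/2 + t**2/4.


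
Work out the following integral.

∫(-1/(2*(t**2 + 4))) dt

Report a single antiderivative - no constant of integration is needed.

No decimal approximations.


Answer: -atan(t/2)/4.


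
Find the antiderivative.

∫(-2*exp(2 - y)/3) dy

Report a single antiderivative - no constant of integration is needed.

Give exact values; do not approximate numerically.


Answer: 2*exp(2 - y)/3.


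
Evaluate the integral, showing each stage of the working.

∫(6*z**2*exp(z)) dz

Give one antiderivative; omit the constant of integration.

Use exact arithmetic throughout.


Step 1. Integrate ∫(6*z**2*exp(z)) dz by parts with u = z**2, dv = (6*exp(z)) dz, so v = 6*exp(z): now 6*z**2*exp(z) + ∫(-12*z*exp(z)) dz.
Step 2. Integrate ∫(-12*z*exp(z)) dz by parts with u = z, dv = (-12*exp(z)) dz, so v = -12*exp(z): now 6*z**2*exp(z) - 12*z*exp(z) + ∫(12*exp(z)) dz.
Step 3. Evaluate the standard form: now 6*z**2*exp(z) - 12*z*exp(z) + 12*exp(z).
Answer: 6*z**2*exp(z) - 12*z*exp(z) + 12*exp(z).


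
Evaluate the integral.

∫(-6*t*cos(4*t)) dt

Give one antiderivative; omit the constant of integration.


Answer: -3*t*sin(4*t)/2 - 3*cos(4*t)/8.


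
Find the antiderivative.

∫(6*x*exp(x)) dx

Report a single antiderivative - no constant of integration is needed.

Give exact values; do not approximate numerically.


Answer: 6*x*exp(x) - 6*exp(x).


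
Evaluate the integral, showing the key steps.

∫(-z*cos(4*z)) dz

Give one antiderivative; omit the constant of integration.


Step 1. Integrate ∫(-z*cos(4*z)) dz by parts with u = z, dv = (-cos(4*z)) dz, so v = -sin(4*z)/4: now -z*sin(4*z)/4 + ∫(sin(4*z)/4) dz.
Step 2. Evaluate the standard form: now -z*sin(4*z)/4 - cos(4*z)/16.
Answer: -z*sin(4*z)/4 - cos(4*z)/16.


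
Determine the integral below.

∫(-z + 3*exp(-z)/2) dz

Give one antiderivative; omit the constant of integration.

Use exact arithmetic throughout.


Answer: -z**2/2 - 3*exp(-z)/2.


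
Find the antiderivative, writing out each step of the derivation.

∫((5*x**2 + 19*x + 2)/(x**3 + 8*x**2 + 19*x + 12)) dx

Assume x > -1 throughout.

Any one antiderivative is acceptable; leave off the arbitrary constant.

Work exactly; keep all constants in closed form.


Step 1. Decompose ∫((5*x**2 + 19*x + 2)/(x**3 + 8*x**2 + 19*x + 12)) dx by partial fractions, (5*x**2 + 19*x + 2)/(x**3 + 8*x**2 + 19*x + 12) = 2/(x + 4) + 5/(x + 3) - 2/(x + 1): now ∫(-2/(x + 1)) dx + ∫(5/(x + 3)) dx + ∫(2/(x + 4)) dx.
Step 2. Evaluate the standard form [assuming x > -4]: now 2*log(x + 4) + ∫(-2/(x + 1)) dx + ∫(5/(x + 3)) dx.
Step 3. Evaluate the standard form [assuming x > -1]: now -2*log(x + 1) + 2*log(x + 4) + ∫(5/(x + 3)) dx.
Step 4. Evaluate the standard form [assuming x > -3]: now -2*log(x + 1) + 5*log(x + 3) + 2*log(x + 4).
Answer: -2*log(x + 1) + 5*log(x + 3) + 2*log(x + 4).


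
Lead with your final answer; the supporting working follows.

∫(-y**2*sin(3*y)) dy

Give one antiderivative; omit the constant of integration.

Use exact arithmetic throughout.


The answer is y**2*cos(3*y)/3 - 2*y*sin(3*y)/9 - 2*cos(3*y)/27.
Step 1. Integrate ∫(-y**2*sin(3*y)) dy by parts with u = y**2, dv = (-sin(3*y)) dy, so v = cos(3*y)/3: now y**2*cos(3*y)/3 + ∫(-2*y*cos(3*y)/3) dy.
Step 2. Integrate ∫(-2*y*cos(3*y)/3) dy by parts with u = y, dv = (-2*cos(3*y)/3) dy, so v = -2*sin(3*y)/9: now y**2*cos(3*y)/3 - 2*y*sin(3*y)/9 + ∫(2*sin(3*y)/9) dy.
Step 3. Evaluate the standard form: now y**2*cos(3*y)/3 - 2*y*sin(3*y)/9 - 2*cos(3*y)/27.
Answer: y**2*cos(3*y)/3 - 2*y*sin(3*y)/9 - 2*cos(3*y)/27.


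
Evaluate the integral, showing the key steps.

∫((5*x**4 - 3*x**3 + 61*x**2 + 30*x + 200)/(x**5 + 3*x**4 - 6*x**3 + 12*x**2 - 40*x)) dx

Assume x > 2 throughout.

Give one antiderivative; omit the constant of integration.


Step 1. Decompose ∫((5*x**4 - 3*x**3 + 61*x**2 + 30*x + 200)/(x**5 + 3*x**4 - 6*x**3 + 12*x**2 - 40*x)) dx by partial fractions, (5*x**4 - 3*x**3 + 61*x**2 + 30*x + 200)/(x**5 + 3*x**4 - 6*x**3 + 12*x**2 - 40*x) = -3/(x**2 + 4) + 5/(x + 5) + 5/(x - 2) - 5/x: now ∫(-5/x) dx + ∫(5/(x - 2)) dx + ∫(5/(x + 5)) dx + ∫(-3/(x**2 + 4)) dx.
Step 2. Evaluate the standard form [assuming x > 2]: now 5*log(x - 2) + ∫(-5/x) dx + ∫(5/(x + 5)) dx + ∫(-3/(x**2 + 4)) dx.
Step 3. Evaluate the standard form [assuming x > -5]: now 5*log(x - 2) + 5*log(x + 5) + ∫(-5/x) dx + ∫(-3/(x**2 + 4)) dx.
Step 4. Evaluate the standard form [assuming x > 0]: now -5*log(x) + 5*log(x - 2) + 5*log(x + 5) + ∫(-3/(x**2 + 4)) dx.
Step 5. Evaluate the standard form: now -5*log(x) + 5*log(x - 2) + 5*log(x + 5) - 3*atan(x/2)/2.
Answer: -5*log(x) + 5*log(x - 2) + 5*log(x + 5) - 3*atan(x/2)/2.


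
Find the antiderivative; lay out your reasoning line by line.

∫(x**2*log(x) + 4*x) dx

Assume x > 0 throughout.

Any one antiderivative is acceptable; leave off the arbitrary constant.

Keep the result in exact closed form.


Step 1. Rewrite: now ∫(4*x) dx + ∫(x**2*log(x)) dx.
Step 2. Evaluate the standard form: now 2*x**2 + ∫(x**2*log(x)) dx.
Step 3. Integrate ∫(x**2*log(x)) dx by parts with u = log(x), dv = (x**2) dx, so v = x**3/3 [assuming x > 0]: now x**3*log(x)/3 + 2*x**2 + ∫(-x**2/3) dx.
Step 4. Evaluate the standard form: now x**3*log(x)/3 - x**3/9 + 2*x**2.
Answer: x**3*log(x)/3 - x**3/9 + 2*x**2.


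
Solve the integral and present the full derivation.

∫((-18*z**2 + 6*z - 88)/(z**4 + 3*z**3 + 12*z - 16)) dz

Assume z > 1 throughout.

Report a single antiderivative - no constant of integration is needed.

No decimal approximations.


Step 1. Decompose ∫((-18*z**2 + 6*z - 88)/(z**4 + 3*z**3 + 12*z - 16)) dz by partial fractions, (-18*z**2 + 6*z - 88)/(z**4 + 3*z**3 + 12*z - 16) = 2/(z**2 + 4) + 4/(z + 4) - 4/(z - 1): now ∫(-4/(z - 1)) dz + ∫(4/(z + 4)) dz + ∫(2/(z**2 + 4)) dz.
Step 2. Evaluate the standard form [assuming z > 1]: now -4*log(z - 1) + ∫(4/(z + 4)) dz + ∫(2/(z**2 + 4)) dz.
Step 3. Evaluate the standard form [assuming z > -4]: now -4*log(z - 1) + 4*log(z + 4) + ∫(2/(z**2 + 4)) dz.
Step 4. Evaluate the standard form: now -4*log(z - 1) + 4*log(z + 4) + atan(z/2).
Answer: -4*log(z - 1) + 4*log(z + 4) + atan(z/2).


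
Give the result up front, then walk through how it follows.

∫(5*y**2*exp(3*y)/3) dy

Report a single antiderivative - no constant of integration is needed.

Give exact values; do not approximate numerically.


The answer is 5*y**2*exp(3*y)/9 - 10*y*exp(3*y)/27 + 10*exp(3*y)/81.
Step 1. Integrate ∫(5*y**2*exp(3*y)/3) dy by parts with u = y**2, dv = (5*exp(3*y)/3) dy, so v = 5*exp(3*y)/9: now 5*y**2*exp(3*y)/9 + ∫(-10*y*exp(3*y)/9) dy.
Step 2. Integrate ∫(-10*y*exp(3*y)/9) dy by parts with u = y, dv = (-10*exp(3*y)/9) dy, so v = -10*exp(3*y)/27: now 5*y**2*exp(3*y)/9 - 10*y*exp(3*y)/27 + ∫(10*exp(3*y)/27) dy.
Step 3. Evaluate the standard form: now 5*y**2*exp(3*y)/9 - 10*y*exp(3*y)/27 + 10*exp(3*y)/81.
Answer: 5*y**2*exp(3*y)/9 - 10*y*exp(3*y)/27 + 10*exp(3*y)/81.


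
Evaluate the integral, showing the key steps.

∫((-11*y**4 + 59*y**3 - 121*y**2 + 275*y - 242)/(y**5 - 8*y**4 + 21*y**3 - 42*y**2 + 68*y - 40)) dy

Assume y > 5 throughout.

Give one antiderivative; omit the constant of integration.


Step 1. Decompose ∫((-11*y**4 + 59*y**3 - 121*y**2 + 275*y - 242)/(y**5 - 8*y**4 + 21*y**3 - 42*y**2 + 68*y - 40)) dy by partial fractions, (-11*y**4 + 59*y**3 - 121*y**2 + 275*y - 242)/(y**5 - 8*y**4 + 21*y**3 - 42*y**2 + 68*y - 40) = 3/(y**2 + 4) - 2/(y - 1) - 5/(y - 2) - 4/(y - 5): now ∫(-4/(y - 5)) dy + ∫(-5/(y - 2)) dy + ∫(-2/(y - 1)) dy + ∫(3/(y**2 + 4)) dy.
Step 2. Evaluate the standard form [assuming y > 5]: now -4*log(y - 5) + ∫(-5/(y - 2)) dy + ∫(-2/(y - 1)) dy + ∫(3/(y**2 + 4)) dy.
Step 3. Evaluate the standard form [assuming y > 2]: now -4*log(y - 5) - 5*log(y - 2) + ∫(-2/(y - 1)) dy + ∫(3/(y**2 + 4)) dy.
Step 4. Evaluate the standard form [assuming y > 1]: now -4*log(y - 5) - 5*log(y - 2) - 2*log(y - 1) + ∫(3/(y**2 + 4)) dy.
Step 5. Evaluate the standard form: now -4*log(y - 5) - 5*log(y - 2) - 2*log(y - 1) + 3*atan(y/2)/2.
Answer: -4*log(y - 5) - 5*log(y - 2) - 2*log(y - 1) + 3*atan(y/2)/2.


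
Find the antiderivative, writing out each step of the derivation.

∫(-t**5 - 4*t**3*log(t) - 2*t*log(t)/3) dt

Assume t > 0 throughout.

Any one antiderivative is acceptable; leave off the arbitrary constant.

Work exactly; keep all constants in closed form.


Step 1. Rewrite: now ∫(-t**5) dt + ∫(-2*t*log(t)/3) dt + ∫(-4*t**3*log(t)) dt.
Step 2. Integrate ∫(-2*t*log(t)/3) dt by parts with u = log(t), dv = (-2*t/3) dt, so v = -t**2/3 [assuming t > 0]: now -t**2*log(t)/3 + ∫(t/3) dt + ∫(-t**5) dt + ∫(-4*t**3*log(t)) dt.
Step 3. Evaluate the standard form: now -t**2*log(t)/3 + t**2/6 + ∫(-t**5) dt + ∫(-4*t**3*log(t)) dt.
Step 4. Evaluate the standard form: now -t**6/6 - t**2*log(t)/3 + t**2/6 + ∫(-4*t**3*log(t)) dt.
Step 5. Integrate ∫(-4*t**3*log(t)) dt by parts with u = log(t), dv = (-4*t**3) dt, so v = -t**4 [assuming t > 0]: now -t**6/6 - t**4*log(t) - t**2*log(t)/3 + t**2/6 + ∫(t**3) dt.
Step 6. Evaluate the standard form: now -t**6/6 - t**4*log(t) + t**4/4 - t**2*log(t)/3 + t**2/6.
Answer: -t**6/6 - t**4*log(t) + t**4/4 - t**2*log(t)/3 + t**2/6.


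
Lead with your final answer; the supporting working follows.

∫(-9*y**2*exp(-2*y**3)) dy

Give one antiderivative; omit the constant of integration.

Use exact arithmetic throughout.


The answer is 3*exp(-2*y**3)/2.
Step 1. Substitute u = y**3, turning ∫(-9*y**2*exp(-2*y**3)) dy into ∫(-3*exp(-2*u)) du: now ∫(-3*exp(-2*u)) du.
Step 2. Evaluate the standard form: now 3*exp(-2*u)/2.
Step 3. Substitute back u = y**3: now 3*exp(-2*y**3)/2.
Answer: 3*exp(-2*y**3)/2.


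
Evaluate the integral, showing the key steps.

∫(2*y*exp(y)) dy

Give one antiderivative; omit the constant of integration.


Step 1. Integrate ∫(2*y*exp(y)) dy by parts with u = y, dv = (2*exp(y)) dy, so v = 2*exp(y): now 2*y*exp(y) + ∫(-2*exp(y)) dy.
Step 2. Evaluate the standard form: now 2*y*exp(y) - 2*exp(y).
Answer: 2*y*exp(y) - 2*exp(y).


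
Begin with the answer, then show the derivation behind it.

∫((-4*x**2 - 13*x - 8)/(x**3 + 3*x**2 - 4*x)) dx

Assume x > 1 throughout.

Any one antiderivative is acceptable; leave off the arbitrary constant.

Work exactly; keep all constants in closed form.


The answer is 2*log(x) - 5*log(x - 1) - log(x + 4).
Step 1. Decompose ∫((-4*x**2 - 13*x - 8)/(x**3 + 3*x**2 - 4*x)) dx by partial fractions, (-4*x**2 - 13*x - 8)/(x**3 + 3*x**2 - 4*x) = -1/(x + 4) - 5/(x - 1) + 2/x: now ∫(2/x) dx + ∫(-5/(x - 1)) dx + ∫(-1/(x + 4)) dx.
Step 2. Evaluate the standard form [assuming x > 1]: now -5*log(x - 1) + ∫(2/x) dx + ∫(-1/(x + 4)) dx.
Step 3. Evaluate the standard form [assuming x > 0]: now 2*log(x) - 5*log(x - 1) + ∫(-1/(x + 4)) dx.
Step 4. Evaluate the standard form [assuming x > -4]: now 2*log(x) - 5*log(x - 1) - log(x + 4).
Answer: 2*log(x) - 5*log(x - 1) - log(x + 4).


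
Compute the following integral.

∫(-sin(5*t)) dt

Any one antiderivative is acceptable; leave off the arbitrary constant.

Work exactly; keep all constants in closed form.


Answer: cos(5*t)/5.


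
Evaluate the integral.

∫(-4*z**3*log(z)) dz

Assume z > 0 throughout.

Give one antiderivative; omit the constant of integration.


Answer: -z**4*log(z) + z**4/4.


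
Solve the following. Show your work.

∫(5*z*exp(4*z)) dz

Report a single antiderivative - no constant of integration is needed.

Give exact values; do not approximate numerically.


Step 1. Integrate ∫(5*z*exp(4*z)) dz by parts with u = z, dv = (5*exp(4*z)) dz, so v = 5*exp(4*z)/4: now 5*z*exp(4*z)/4 + ∫(-5*exp(4*z)/4) dz.
Step 2. Evaluate the standard form: now 5*z*exp(4*z)/4 - 5*exp(4*z)/16.
Answer: 5*z*exp(4*z)/4 - 5*exp(4*z)/16.


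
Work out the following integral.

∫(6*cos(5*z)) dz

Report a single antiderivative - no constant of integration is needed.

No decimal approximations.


Answer: 6*sin(5*z)/5.


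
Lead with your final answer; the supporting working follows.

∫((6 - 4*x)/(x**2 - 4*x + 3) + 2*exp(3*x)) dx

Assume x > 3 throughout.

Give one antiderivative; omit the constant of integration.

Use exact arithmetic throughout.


The answer is 2*exp(3*x)/3 - 3*log(x - 3) - log(x - 1).
Step 1. Rewrite: now ∫((6 - 4*x)/(x**2 - 4*x + 3)) dx + ∫(2*exp(3*x)) dx.
Step 2. Evaluate the standard form: now 2*exp(3*x)/3 + ∫((6 - 4*x)/(x**2 - 4*x + 3)) dx.
Step 3. Decompose ∫((6 - 4*x)/(x**2 - 4*x + 3)) dx by partial fractions, (6 - 4*x)/(x**2 - 4*x + 3) = -1/(x - 1) - 3/(x - 3): now 2*exp(3*x)/3 + ∫(-3/(x - 3)) dx + ∫(-1/(x - 1)) dx.
Step 4. Evaluate the standard form [assuming x > 3]: now 2*exp(3*x)/3 - 3*log(x - 3) + ∫(-1/(x - 1)) dx.
Step 5. Evaluate the standard form [assuming x > 1]: now 2*exp(3*x)/3 - 3*log(x - 3) - log(x - 1).
Answer: 2*exp(3*x)/3 - 3*log(x - 3) - log(x - 1).
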